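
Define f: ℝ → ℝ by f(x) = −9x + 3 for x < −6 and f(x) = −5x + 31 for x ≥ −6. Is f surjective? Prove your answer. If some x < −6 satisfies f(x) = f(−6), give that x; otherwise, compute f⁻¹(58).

Both pieces are strictly decreasing (slopes −9 and −5), so each is injective on its own interval.
The left piece maps (−∞, −6) onto (57, ∞); the right piece maps [−6, ∞) onto (−∞, 61].
The union (57, ∞) ∪ (−∞, 61] covers ℝ, so f is surjective.
For the follow-up: the images overlap, so an x < −6 with f(x) = f(−6) exists. f(−6) = 61; solving −9x + 3 = 61 for x < −6 gives x = (61 − 3)/(−9) = −58/9.

-58/9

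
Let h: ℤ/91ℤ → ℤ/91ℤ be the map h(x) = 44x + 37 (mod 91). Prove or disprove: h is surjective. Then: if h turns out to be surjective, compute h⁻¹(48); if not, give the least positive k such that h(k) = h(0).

23

Since gcd(44, 91) = 1, 44 is invertible modulo 91. Euclid's algorithm: 91 = 2·44 + 3, 44 = 14·3 + 2, 3 = 1·2 + 1; back-substituting gives 1 = 60·44 − 29·91, so 44⁻¹ ≡ 60 (mod 91).
For any y ∈ ℤ/91ℤ, x = 60(y − 37) mod 91 satisfies h(x) = 44·60(y − 37) + 37 ≡ y (since 44·60 ≡ 1 mod 91). So every y has a preimage.
So h is surjective.
Since h is surjective, we find h⁻¹(48): we need 44x ≡ 48 − 37 ≡ 11 (mod 91). Using 44⁻¹ = 60: x ≡ 60·11 = 660 = 7·91 + 23, so x = 23.
Check: h(23) = 44·23 + 37 = 1049 = 11·91 + 48 ≡ 48 (mod 91).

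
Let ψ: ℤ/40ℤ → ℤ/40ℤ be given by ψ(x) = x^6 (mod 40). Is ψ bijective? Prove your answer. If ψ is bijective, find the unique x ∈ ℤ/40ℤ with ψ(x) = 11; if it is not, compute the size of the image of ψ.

6

ψ(4): Repeated squaring mod 40: 4^1 ≡ 4, 4^2 ≡ 4² = 16, 4^4 ≡ 16² = 256 ≡ 16. Since 6 = 4 + 2, 4^6 ≡ 16·16: 16·16 = 256 ≡ 16. So 4^6 ≡ 16 (mod 40).
ψ(6): Repeated squaring mod 40: 6^1 ≡ 6, 6^2 ≡ 6² = 36, 6^4 ≡ 36² = 1296 ≡ 16. Since 6 = 4 + 2, 6^6 ≡ 16·36: 16·36 = 576 ≡ 16. So 6^6 ≡ 16 (mod 40).
So ψ(4) = ψ(6) = 16 while 4 ≠ 6, therefore ψ is not injective, hence not bijective.
Since ψ is not bijective, we determine |image(ψ)|. Computing x^6 mod 40 for each x (by repeated squaring, reducing mod 40 at every step), the values ψ(0), ψ(1), …, ψ(39) are: 0, 1, 24, 9, 16, 25, 16, 9, 24, 1, 0, 1, 24, 9, 16, 25, 16, 9, 24, 1, 0, 1, 24, 9, 16, 25, 16, 9, 24, 1, 0, 1, 24, 9, 16, 25, 16, 9, 24, 1.
The distinct values are {0, 1, 9, 16, 24, 25}; there are 6 of them.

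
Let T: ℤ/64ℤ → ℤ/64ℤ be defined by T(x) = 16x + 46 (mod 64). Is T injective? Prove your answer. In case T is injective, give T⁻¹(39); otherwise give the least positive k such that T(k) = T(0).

4

Recall: injectivity means: for all x_1, x_2 in the domain, T(x_1) = T(x_2) implies x_1 = x_2.
We have gcd(16, 64) = 16 > 1. Taking x_1 = 0 and x_2 = 4: T(0) = 46 and T(4) = 16·4 + 46 = 110 ≡ 46 (mod 64).
So T(0) = T(4) while 0 ≠ 4, thus T is not injective.
Since T is not injective, we find the least positive k with T(k) = T(0): this means 16k ≡ 0 (mod 64), i.e. 64 ∣ 16k. Since gcd(16, 64) = 16, dividing through by 16 this holds exactly when 4 ∣ k.
The smallest positive such k is 4.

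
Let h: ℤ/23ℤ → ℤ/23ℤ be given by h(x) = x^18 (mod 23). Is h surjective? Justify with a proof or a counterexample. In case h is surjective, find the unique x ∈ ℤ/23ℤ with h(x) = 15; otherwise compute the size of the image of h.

h(11): Repeated squaring mod 23: 11^1 ≡ 11, 11^2 ≡ 11² = 121 ≡ 6, 11^4 ≡ 6² = 36 ≡ 13, 11^8 ≡ 13² = 169 ≡ 8, 11^16 ≡ 8² = 64 ≡ 18. Since 18 = 16 + 2, 11^18 ≡ 18·6: 18·6 = 108 ≡ 16. So 11^18 ≡ 16 (mod 23).
h(12): Repeated squaring mod 23: 12^1 ≡ 12, 12^2 ≡ 12² = 144 ≡ 6, 12^4 ≡ 6² = 36 ≡ 13, 12^8 ≡ 13² = 169 ≡ 8, 12^16 ≡ 8² = 64 ≡ 18. Since 18 = 16 + 2, 12^18 ≡ 18·6: 18·6 = 108 ≡ 16. So 12^18 ≡ 16 (mod 23).
So h(11) = h(12) = 16 while 11 ≠ 12, therefore h is not injective.
A non-injective map from the 23-element set ℤ/23ℤ to itself takes at most 22 distinct values, so it cannot be surjective. Therefore h is not surjective.
Since h is not surjective, we determine |image(h)|. Computing x^18 mod 23 for each x (by repeated squaring, reducing mod 23 at every step), the values h(0), h(1), …, h(22) are: 0, 1, 13, 2, 8, 6, 3, 18, 12, 4, 9, 16, 16, 9, 4, 12, 18, 3, 6, 8, 2, 13, 1.
The distinct values are {0, 1, 2, 3, 4, 6, 8, 9, 12, 13, 16, 18}; there are 12 of them.

12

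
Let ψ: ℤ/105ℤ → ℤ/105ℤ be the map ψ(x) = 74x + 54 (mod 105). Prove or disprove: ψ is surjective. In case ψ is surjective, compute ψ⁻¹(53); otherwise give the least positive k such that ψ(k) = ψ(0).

61

Since gcd(74, 105) = 1, 74 is invertible modulo 105. Euclid's algorithm: 105 = 1·74 + 31, 74 = 2·31 + 12, 31 = 2·12 + 7, 12 = 1·7 + 5, 7 = 1·5 + 2, 5 = 2·2 + 1; back-substituting gives 1 = 44·74 − 31·105, so 74⁻¹ ≡ 44 (mod 105).
Then y ↦ 44(y − 54) is a two-sided inverse to ψ, so every y ∈ ℤ/105ℤ has a preimage.
So ψ is surjective.
Since ψ is surjective, we compute ψ⁻¹(53): solve 74x + 54 ≡ 53 (mod 105), i.e. 74x ≡ 104 (mod 105).
Multiplying by 74⁻¹ = 44 gives x ≡ 44·104 = 4576 = 43·105 + 61 ≡ 61 (mod 105).
Check: ψ(61) = 74·61 + 54 = 4568 = 43·105 + 53 ≡ 53 (mod 105).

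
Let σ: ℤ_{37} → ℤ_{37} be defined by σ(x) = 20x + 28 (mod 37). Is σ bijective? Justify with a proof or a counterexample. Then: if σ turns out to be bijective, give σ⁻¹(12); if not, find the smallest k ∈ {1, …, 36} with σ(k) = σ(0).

14

Recall that injectivity means: for all u, v in the domain, σ(u) = σ(v) implies u = v.
Suppose σ(u) = σ(v) in ℤ_{37}. Then 20u + 28 ≡ 20v + 28 (mod 37), hence 20(u − v) ≡ 0 (mod 37).
Since gcd(20, 37) = 1, 20 is invertible modulo 37, therefore u − v ≡ 0 (mod 37), i.e. u = v.
We now compute 20⁻¹ mod 37 explicitly. Euclid's algorithm: 37 = 1·20 + 17, 20 = 1·17 + 3, 17 = 5·3 + 2, 3 = 1·2 + 1; back-substituting gives 1 = 13·20 − 7·37, so 20⁻¹ ≡ 13 (mod 37).
For any y ∈ ℤ_{37}, x = 13(y − 28) mod 37 satisfies σ(x) = 20·13(y − 28) + 28 ≡ y (since 20·13 ≡ 1 mod 37). So every y has a preimage.
Thus σ is bijective.
Since σ is bijective, we find σ⁻¹(12): we need 20x ≡ 12 − 28 ≡ 21 (mod 37). Using 20⁻¹ = 13: x ≡ 13·21 = 273 = 7·37 + 14, so x = 14.
Check: σ(14) = 20·14 + 28 = 308 = 8·37 + 12 ≡ 12 (mod 37).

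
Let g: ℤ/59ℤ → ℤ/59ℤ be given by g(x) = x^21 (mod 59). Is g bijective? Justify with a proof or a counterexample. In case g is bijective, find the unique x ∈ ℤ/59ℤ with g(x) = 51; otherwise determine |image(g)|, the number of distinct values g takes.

Since 59 is prime, the nonzero elements of ℤ/59ℤ form a cyclic group of order 58.
As gcd(21, 58) = 1, raising to the 21st power is a bijection on this group: if a^21 ≡ b^21 then (ab^{−1})^21 = 1, and the only element of order dividing gcd(21, 58) = 1 is 1, so a = b.
With g(0) = 0 this makes g injective on all of ℤ/59ℤ, hence bijective (finite equal-size domain and codomain). In particular g is bijective.
Since g is bijective, we find the preimage of 51. The inverse of x ↦ x^21 on (ℤ/59ℤ)^× is x ↦ x^47, because 21·47 = 987 = 17·58 + 1 ≡ 1 (mod 58) and x^{58} = 1 for x ≠ 0 (Fermat). So g⁻¹(51) = 51^47 mod 59.
Repeated squaring mod 59: 51^1 ≡ 51, 51^2 ≡ 51² = 2601 ≡ 5, 51^4 ≡ 5² = 25, 51^8 ≡ 25² = 625 ≡ 35, 51^16 ≡ 35² = 1225 ≡ 45, 51^32 ≡ 45² = 2025 ≡ 19. Since 47 = 32 + 8 + 4 + 2 + 1, 51^47 ≡ 19·35·25·5·51: 19·35 = 665 ≡ 16, then 16·25 = 400 ≡ 46, then 46·5 = 230 ≡ 53, then 53·51 = 2703 ≡ 48. So 51^47 ≡ 48 (mod 59).
Hence g⁻¹(51) = 48.

48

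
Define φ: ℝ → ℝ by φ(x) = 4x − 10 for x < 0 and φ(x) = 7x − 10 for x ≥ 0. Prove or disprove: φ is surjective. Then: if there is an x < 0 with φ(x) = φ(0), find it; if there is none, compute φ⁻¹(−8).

2/7

Both pieces are strictly increasing (slopes 4 and 7), so each is injective on its own interval.
The left piece maps (−∞, 0) onto (−∞, −10); the right piece maps [0, ∞) onto [−10, ∞).
These images together cover ℝ, so φ is surjective.
Because the two images are disjoint, no x < 0 has φ(x) = φ(0), so we compute φ⁻¹(−8): −8 lies in [−10, ∞), so solve 7x − 10 = −8: x = (−8 + 10)/7 = 2/7.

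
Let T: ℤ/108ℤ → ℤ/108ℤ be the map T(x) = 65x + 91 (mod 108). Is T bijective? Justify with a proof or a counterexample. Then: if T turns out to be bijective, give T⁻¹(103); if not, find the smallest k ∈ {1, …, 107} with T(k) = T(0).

Recall that T is injective if T(u) = T(v) implies u = v.
Suppose T(u) = T(v) in ℤ/108ℤ. Then 65u + 91 ≡ 65v + 91 (mod 108), therefore 65(u − v) ≡ 0 (mod 108).
Since gcd(65, 108) = 1, 65 is invertible modulo 108, thus u − v ≡ 0 (mod 108), i.e. u = v.
We now compute 65⁻¹ mod 108 explicitly. Euclid's algorithm: 108 = 1·65 + 43, 65 = 1·43 + 22, 43 = 1·22 + 21, 22 = 1·21 + 1; back-substituting gives 1 = 5·65 − 3·108, so 65⁻¹ ≡ 5 (mod 108).
For any y ∈ ℤ/108ℤ, x = 5(y − 91) mod 108 satisfies T(x) = 65·5(y − 91) + 91 ≡ y (since 65·5 ≡ 1 mod 108). So every y has a preimage.
Thus T is bijective.
Since T is bijective, we compute T⁻¹(103): solve 65x + 91 ≡ 103 (mod 108), i.e. 65x ≡ 12 (mod 108).
Multiplying by 65⁻¹ = 5 gives x ≡ 5·12 = 60 ≡ 60 (mod 108).
Check: T(60) = 65·60 + 91 = 3991 = 36·108 + 103 ≡ 103 (mod 108).

60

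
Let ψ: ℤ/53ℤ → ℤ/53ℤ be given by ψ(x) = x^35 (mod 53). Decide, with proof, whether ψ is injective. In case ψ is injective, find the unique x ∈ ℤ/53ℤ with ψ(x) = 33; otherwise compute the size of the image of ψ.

Since 53 is prime, the nonzero elements of ℤ/53ℤ form a cyclic group of order 52.
As gcd(35, 52) = 1, raising to the 35th power is a bijection on this group: if u^35 ≡ v^35 then (uv^{−1})^35 = 1, and the only element of order dividing gcd(35, 52) = 1 is 1, so u = v.
With ψ(0) = 0 this makes ψ injective on all of ℤ/53ℤ, hence bijective (finite equal-size domain and codomain). In particular ψ is injective.
Since ψ is injective, we find the preimage of 33. The inverse of x ↦ x^35 on (ℤ/53ℤ)^× is x ↦ x^3, because 35·3 = 105 = 2·52 + 1 ≡ 1 (mod 52) and x^{52} = 1 for x ≠ 0 (Fermat). So ψ⁻¹(33) = 33^3 mod 53.
Repeated squaring mod 53: 33^1 ≡ 33, 33^2 ≡ 33² = 1089 ≡ 29. Since 3 = 2 + 1, 33^3 ≡ 29·33: 29·33 = 957 ≡ 3. So 33^3 ≡ 3 (mod 53).
Hence ψ⁻¹(33) = 3.

3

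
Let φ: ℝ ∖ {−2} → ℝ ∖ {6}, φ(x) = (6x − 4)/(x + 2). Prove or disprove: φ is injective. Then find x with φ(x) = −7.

-10/13

Suppose φ(u) = φ(v). Cross-multiplying: (6u − 4)(v + 2) = (6v − 4)(u + 2).
Expanding both sides and cancelling the symmetric terms leaves 16·(u − v) = 0. Since 16 ≠ 0, u = v. Therefore φ is injective.
Solving φ(x) = −7: cross-multiplying gives 6x − 4 = −7(x + 2), which rearranges to 13x = −10, so x = −10/13.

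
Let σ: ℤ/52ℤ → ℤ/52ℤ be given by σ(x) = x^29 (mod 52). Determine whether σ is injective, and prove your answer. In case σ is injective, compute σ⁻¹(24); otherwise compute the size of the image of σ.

σ(0) = 0^29 = 0.
σ(26): Repeated squaring mod 52: 26^1 ≡ 26, 26^2 ≡ 26² = 676 ≡ 0, 26^4 ≡ 0² = 0, 26^8 ≡ 0² = 0, 26^16 ≡ 0² = 0. Since 29 = 16 + 8 + 4 + 1, 26^29 ≡ 0·0·0·26: 0·0 = 0, then 0·0 = 0, then 0·26 = 0. So 26^29 ≡ 0 (mod 52).
So σ(0) = σ(26) = 0 while 0 ≠ 26, therefore σ is not injective.
Since σ is not injective, we determine |image(σ)|. Computing x^29 mod 52 for each x (by repeated squaring, reducing mod 52 at every step), the values σ(0), σ(1), …, σ(51) are: 0, 1, 32, 35, 36, 5, 28, 11, 8, 29, 4, 7, 12, 13, 40, 19, 48, 49, 44, 15, 24, 21, 16, 43, 20, 25, 0, 27, 32, 9, 36, 31, 28, 37, 8, 3, 4, 33, 12, 39, 40, 45, 48, 23, 44, 41, 24, 47, 16, 17, 20, 51.
The distinct values are {0, 1, 3, 4, 5, 7, 8, 9, 11, 12, 13, 15, 16, 17, 19, 20, 21, 23, 24, 25, 27, 28, 29, 31, 32, 33, 35, 36, 37, 39, 40, 41, 43, 44, 45, 47, 48, 49, 51}; there are 39 of them.

39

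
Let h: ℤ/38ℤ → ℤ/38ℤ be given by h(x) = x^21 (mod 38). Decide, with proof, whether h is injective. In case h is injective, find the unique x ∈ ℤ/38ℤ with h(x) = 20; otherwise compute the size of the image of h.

14

h(4): Repeated squaring mod 38: 4^1 ≡ 4, 4^2 ≡ 4² = 16, 4^4 ≡ 16² = 256 ≡ 28, 4^8 ≡ 28² = 784 ≡ 24, 4^16 ≡ 24² = 576 ≡ 6. Since 21 = 16 + 4 + 1, 4^21 ≡ 6·28·4: 6·28 = 168 ≡ 16, then 16·4 = 64 ≡ 26. So 4^21 ≡ 26 (mod 38).
h(6): Repeated squaring mod 38: 6^1 ≡ 6, 6^2 ≡ 6² = 36, 6^4 ≡ 36² = 1296 ≡ 4, 6^8 ≡ 4² = 16, 6^16 ≡ 16² = 256 ≡ 28. Since 21 = 16 + 4 + 1, 6^21 ≡ 28·4·6: 28·4 = 112 ≡ 36, then 36·6 = 216 ≡ 26. So 6^21 ≡ 26 (mod 38).
So h(4) = h(6) = 26 while 4 ≠ 6, thus h is not injective.
Since h is not injective, we determine |image(h)|. Computing x^21 mod 38 for each x (by repeated squaring, reducing mod 38 at every step), the values h(0), h(1), …, h(37) are: 0, 1, 8, 27, 26, 11, 26, 1, 18, 7, 12, 1, 18, 31, 8, 31, 30, 11, 18, 19, 20, 27, 8, 7, 30, 7, 20, 37, 26, 31, 20, 37, 12, 27, 12, 11, 30, 37.
The distinct values are {0, 1, 7, 8, 11, 12, 18, 19, 20, 26, 27, 30, 31, 37}; there are 14 of them.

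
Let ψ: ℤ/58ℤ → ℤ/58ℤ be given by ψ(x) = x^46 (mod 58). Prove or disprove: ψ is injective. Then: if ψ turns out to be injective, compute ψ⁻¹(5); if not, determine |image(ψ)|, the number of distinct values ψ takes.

ψ(28): Repeated squaring mod 58: 28^1 ≡ 28, 28^2 ≡ 28² = 784 ≡ 30, 28^4 ≡ 30² = 900 ≡ 30, 28^8 ≡ 30² = 900 ≡ 30, 28^16 ≡ 30² = 900 ≡ 30, 28^32 ≡ 30² = 900 ≡ 30. Since 46 = 32 + 8 + 4 + 2, 28^46 ≡ 30·30·30·30: 30·30 = 900 ≡ 30, then 30·30 = 900 ≡ 30, then 30·30 = 900 ≡ 30. So 28^46 ≡ 30 (mod 58).
ψ(30): Repeated squaring mod 58: 30^1 ≡ 30, 30^2 ≡ 30² = 900 ≡ 30, 30^4 ≡ 30² = 900 ≡ 30, 30^8 ≡ 30² = 900 ≡ 30, 30^16 ≡ 30² = 900 ≡ 30, 30^32 ≡ 30² = 900 ≡ 30. Since 46 = 32 + 8 + 4 + 2, 30^46 ≡ 30·30·30·30: 30·30 = 900 ≡ 30, then 30·30 = 900 ≡ 30, then 30·30 = 900 ≡ 30. So 30^46 ≡ 30 (mod 58).
So ψ(28) = ψ(30) = 30 while 28 ≠ 30, thus ψ is not injective.
Since ψ is not injective, we determine |image(ψ)|. Computing x^46 mod 58 for each x (by repeated squaring, reducing mod 58 at every step), the values ψ(0), ψ(1), …, ψ(57) are: 0, 1, 42, 35, 24, 45, 20, 23, 22, 7, 34, 33, 28, 25, 38, 9, 54, 57, 4, 5, 36, 51, 52, 49, 16, 53, 6, 13, 30, 29, 30, 13, 6, 53, 16, 49, 52, 51, 36, 5, 4, 57, 54, 9, 38, 25, 28, 33, 34, 7, 22, 23, 20, 45, 24, 35, 42, 1.
The distinct values are {0, 1, 4, 5, 6, 7, 9, 13, 16, 20, 22, 23, 24, 25, 28, 29, 30, 33, 34, 35, 36, 38, 42, 45, 49, 51, 52, 53, 54, 57}; there are 30 of them.

30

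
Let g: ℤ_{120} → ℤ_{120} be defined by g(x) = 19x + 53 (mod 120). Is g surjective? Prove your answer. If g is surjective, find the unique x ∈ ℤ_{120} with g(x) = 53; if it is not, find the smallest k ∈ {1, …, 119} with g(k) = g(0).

0

Since gcd(19, 120) = 1, 19 is invertible modulo 120. Euclid's algorithm: 120 = 6·19 + 6, 19 = 3·6 + 1; back-substituting gives 1 = 19·19 − 3·120, so 19⁻¹ ≡ 19 (mod 120).
Then y ↦ 19(y − 53) is a two-sided inverse to g, so every y ∈ ℤ_{120} has a preimage.
Thus g is surjective.
Since g is surjective, we compute g⁻¹(53): solve 19x + 53 ≡ 53 (mod 120), i.e. 19x ≡ 0 (mod 120).
Multiplying by 19⁻¹ = 19 gives x ≡ 19·0 = 0 ≡ 0 (mod 120).
Check: g(0) = 19·0 + 53 = 53 ≡ 53 (mod 120).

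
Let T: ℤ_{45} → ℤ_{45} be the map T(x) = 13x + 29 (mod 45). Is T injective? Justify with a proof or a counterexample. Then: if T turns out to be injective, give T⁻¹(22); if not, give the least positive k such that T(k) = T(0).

Recall: T is injective if T(u) = T(v) implies u = v.
Suppose T(u) = T(v) in ℤ_{45}. Then 13u + 29 ≡ 13v + 29 (mod 45), thus 13(u − v) ≡ 0 (mod 45).
Since gcd(13, 45) = 1, 13 is invertible modulo 45, hence u − v ≡ 0 (mod 45), i.e. u = v.
Hence T is injective.
We now compute 13⁻¹ mod 45 explicitly. Euclid's algorithm: 45 = 3·13 + 6, 13 = 2·6 + 1; back-substituting gives 1 = 7·13 − 2·45, so 13⁻¹ ≡ 7 (mod 45).
Since T is injective, we find T⁻¹(22): we need 13x ≡ 22 − 29 ≡ 38 (mod 45). Using 13⁻¹ = 7: x ≡ 7·38 = 266 = 5·45 + 41, so x = 41.
Check: T(41) = 13·41 + 29 = 562 = 12·45 + 22 ≡ 22 (mod 45).

41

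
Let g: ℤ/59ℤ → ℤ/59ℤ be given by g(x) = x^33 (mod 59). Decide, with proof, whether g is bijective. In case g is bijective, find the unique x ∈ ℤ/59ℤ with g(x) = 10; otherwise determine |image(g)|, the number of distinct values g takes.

40

Since 59 is prime, the nonzero elements of ℤ/59ℤ form a cyclic group of order 58.
As gcd(33, 58) = 1, raising to the 33rd power is a bijection on this group: if a^33 ≡ b^33 then (ab^{−1})^33 = 1, and the only element of order dividing gcd(33, 58) = 1 is 1, so a = b.
With g(0) = 0 this makes g injective on all of ℤ/59ℤ, hence bijective (finite equal-size domain and codomain). In particular g is bijective.
Since g is bijective, we find the preimage of 10. The inverse of x ↦ x^33 on (ℤ/59ℤ)^× is x ↦ x^51, because 33·51 = 1683 = 29·58 + 1 ≡ 1 (mod 58) and x^{58} = 1 for x ≠ 0 (Fermat). So g⁻¹(10) = 10^51 mod 59.
Repeated squaring mod 59: 10^1 ≡ 10, 10^2 ≡ 10² = 100 ≡ 41, 10^4 ≡ 41² = 1681 ≡ 29, 10^8 ≡ 29² = 841 ≡ 15, 10^16 ≡ 15² = 225 ≡ 48, 10^32 ≡ 48² = 2304 ≡ 3. Since 51 = 32 + 16 + 2 + 1, 10^51 ≡ 3·48·41·10: 3·48 = 144 ≡ 26, then 26·41 = 1066 ≡ 4, then 4·10 = 40. So 10^51 ≡ 40 (mod 59).
Hence g⁻¹(10) = 40.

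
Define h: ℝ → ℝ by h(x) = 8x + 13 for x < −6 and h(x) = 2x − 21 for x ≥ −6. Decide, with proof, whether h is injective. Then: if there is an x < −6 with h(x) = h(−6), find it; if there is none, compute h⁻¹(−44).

Both pieces are strictly increasing (slopes 8 and 2), so each is injective on its own interval.
The left piece maps (−∞, −6) onto (−∞, −35); the right piece maps [−6, ∞) onto [−33, ∞).
These images are disjoint, so no value is attained by both pieces. Therefore h is injective.
Because the two images are disjoint, no x < −6 has h(x) = h(−6), so we compute h⁻¹(−44): −44 lies in (−∞, −35), so solve 8x + 13 = −44: x = (−44 − 13)/8 = −57/8.

-57/8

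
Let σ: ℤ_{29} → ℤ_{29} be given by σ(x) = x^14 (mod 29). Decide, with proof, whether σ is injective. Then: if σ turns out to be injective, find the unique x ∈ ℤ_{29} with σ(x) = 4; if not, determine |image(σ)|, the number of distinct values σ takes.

σ(2): Repeated squaring mod 29: 2^1 ≡ 2, 2^2 ≡ 2² = 4, 2^4 ≡ 4² = 16, 2^8 ≡ 16² = 256 ≡ 24. Since 14 = 8 + 4 + 2, 2^14 ≡ 24·16·4: 24·16 = 384 ≡ 7, then 7·4 = 28. So 2^14 ≡ 28 (mod 29).
σ(3): Repeated squaring mod 29: 3^1 ≡ 3, 3^2 ≡ 3² = 9, 3^4 ≡ 9² = 81 ≡ 23, 3^8 ≡ 23² = 529 ≡ 7. Since 14 = 8 + 4 + 2, 3^14 ≡ 7·23·9: 7·23 = 161 ≡ 16, then 16·9 = 144 ≡ 28. So 3^14 ≡ 28 (mod 29).
So σ(2) = σ(3) = 28 while 2 ≠ 3, hence σ is not injective.
Since σ is not injective, we determine |image(σ)|. Computing x^14 mod 29 for each x (by repeated squaring, reducing mod 29 at every step), the values σ(0), σ(1), …, σ(28) are: 0, 1, 28, 28, 1, 1, 1, 1, 28, 1, 28, 28, 28, 1, 28, 28, 1, 28, 28, 28, 1, 28, 1, 1, 1, 1, 28, 28, 1.
The distinct values are {0, 1, 28}; there are 3 of them.

3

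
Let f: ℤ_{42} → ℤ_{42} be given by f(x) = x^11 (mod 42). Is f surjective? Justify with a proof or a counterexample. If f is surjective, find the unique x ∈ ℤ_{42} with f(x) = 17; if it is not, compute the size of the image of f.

5

Computing x^11 mod 42 for each x (by repeated squaring, reducing mod 42 at every step), the values f(0), f(1), …, f(41) are: 0, 1, 32, 33, 16, 17, 6, 7, 8, 39, 40, 23, 24, 13, 14, 15, 4, 5, 30, 31, 20, 21, 22, 11, 12, 37, 38, 27, 28, 29, 18, 19, 2, 3, 34, 35, 36, 25, 26, 9, 10, 41.
Every element of ℤ_{42} appears exactly once in this list, so f is a bijection, and in particular surjective.
Since f is surjective, we read off the preimage of 17 from the same table: f(5) = 17, so f⁻¹(17) = 5.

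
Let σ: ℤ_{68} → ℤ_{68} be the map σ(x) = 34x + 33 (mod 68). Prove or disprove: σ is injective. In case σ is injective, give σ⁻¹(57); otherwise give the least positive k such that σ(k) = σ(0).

2

We have gcd(34, 68) = 34 > 1. Taking u = 0 and v = 2: σ(0) = 33 and σ(2) = 34·2 + 33 = 101 ≡ 33 (mod 68).
So σ(0) = σ(2) while 0 ≠ 2, therefore σ is not injective.
Since σ is not injective, we find the least positive k with σ(k) = σ(0): this means 34k ≡ 0 (mod 68), i.e. 68 ∣ 34k. Since gcd(34, 68) = 34, dividing through by 34 this holds exactly when 2 ∣ k.
The smallest positive such k is 2.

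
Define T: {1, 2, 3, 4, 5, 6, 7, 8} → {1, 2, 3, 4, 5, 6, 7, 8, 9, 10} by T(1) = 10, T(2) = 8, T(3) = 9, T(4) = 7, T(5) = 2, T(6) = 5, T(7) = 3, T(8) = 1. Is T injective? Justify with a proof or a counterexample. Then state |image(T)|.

8

The values T(1), …, T(8) are 10, 8, 9, 7, 2, 5, 3, 1 — all distinct.
So T(x_1) = T(x_2) only when x_1 = x_2, and T is injective.
The image of T is {1, 2, 3, 5, 7, 8, 9, 10}, which has 8 elements.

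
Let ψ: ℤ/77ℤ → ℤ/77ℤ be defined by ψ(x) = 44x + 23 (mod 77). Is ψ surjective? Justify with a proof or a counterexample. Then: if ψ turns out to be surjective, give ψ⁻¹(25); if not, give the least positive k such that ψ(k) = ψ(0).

Since gcd(44, 77) = 11, we have 44x ≡ 0 (mod 11) for all x, so ψ(x) ≡ 1 (mod 11).
But 0 ≢ 1 (mod 11), so 0 ∈ ℤ/77ℤ has no preimage. Therefore ψ is not surjective.
Since ψ is not surjective, we find the least positive k with ψ(k) = ψ(0): this means 44k ≡ 0 (mod 77), i.e. 77 ∣ 44k. Since gcd(44, 77) = 11, dividing through by 11 this holds exactly when 7 ∣ 4k, and as gcd(4, 7) = 1, exactly when 7 ∣ k.
The smallest positive such k is 7.

7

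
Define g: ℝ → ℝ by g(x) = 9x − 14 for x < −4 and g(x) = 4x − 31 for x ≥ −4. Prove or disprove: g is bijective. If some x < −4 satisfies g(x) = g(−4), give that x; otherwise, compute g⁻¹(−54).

Both pieces are strictly increasing (slopes 9 and 4), so each is injective on its own interval.
The left piece maps (−∞, −4) onto (−∞, −50); the right piece maps [−4, ∞) onto [−47, ∞).
The images leave a gap (−50 has no preimage), so g is not surjective, hence not bijective.
Because the two images are disjoint, no x < −4 has g(x) = g(−4), so we compute g⁻¹(−54): −54 lies in (−∞, −50), so solve 9x − 14 = −54: x = (−54 + 14)/9 = −40/9.

-40/9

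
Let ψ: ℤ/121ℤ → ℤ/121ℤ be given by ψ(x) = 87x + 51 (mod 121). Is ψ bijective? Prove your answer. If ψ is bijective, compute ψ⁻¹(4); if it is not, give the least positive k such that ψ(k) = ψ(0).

69

If ψ(x_1) = ψ(x_2), then 87x_1 ≡ 87x_2 (mod 121). Because gcd(87, 121) = 1, we may cancel 87 to get x_1 ≡ x_2 (mod 121).
We now compute 87⁻¹ mod 121 explicitly. Euclid's algorithm: 121 = 1·87 + 34, 87 = 2·34 + 19, 34 = 1·19 + 15, 19 = 1·15 + 4, 15 = 3·4 + 3, 4 = 1·3 + 1; back-substituting gives 1 = 32·87 − 23·121, so 87⁻¹ ≡ 32 (mod 121).
For any y ∈ ℤ/121ℤ, x = 32(y − 51) mod 121 satisfies ψ(x) = 87·32(y − 51) + 51 ≡ y (since 87·32 ≡ 1 mod 121). So every y has a preimage.
Thus ψ is bijective.
Since ψ is bijective, we compute ψ⁻¹(4): solve 87x + 51 ≡ 4 (mod 121), i.e. 87x ≡ 74 (mod 121).
Multiplying by 87⁻¹ = 32 gives x ≡ 32·74 = 2368 = 19·121 + 69 ≡ 69 (mod 121).
Check: ψ(69) = 87·69 + 51 = 6054 = 50·121 + 4 ≡ 4 (mod 121).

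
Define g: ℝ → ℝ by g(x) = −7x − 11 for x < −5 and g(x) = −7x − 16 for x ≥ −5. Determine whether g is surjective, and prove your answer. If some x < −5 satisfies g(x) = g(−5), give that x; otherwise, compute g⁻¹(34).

-45/7

Both pieces are strictly decreasing (slopes −7 and −7), so each is injective on its own interval.
The left piece maps (−∞, −5) onto (24, ∞); the right piece maps [−5, ∞) onto (−∞, 19].
The union (24, ∞) ∪ (−∞, 19] omits the interval between 24 and 19; in particular 24 has no preimage. So g is not surjective.
Because the two images are disjoint, no x < −5 has g(x) = g(−5), so we compute g⁻¹(34): 34 lies in (24, ∞), so solve −7x − 11 = 34: x = (34 + 11)/(−7) = −45/7.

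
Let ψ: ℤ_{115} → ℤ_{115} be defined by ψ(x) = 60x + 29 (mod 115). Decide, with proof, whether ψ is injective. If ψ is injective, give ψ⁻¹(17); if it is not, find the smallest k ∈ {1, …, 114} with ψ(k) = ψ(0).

We have gcd(60, 115) = 5 > 1. Taking a = 0 and b = 23: ψ(0) = 29 and ψ(23) = 60·23 + 29 = 1409 ≡ 29 (mod 115).
So ψ(0) = ψ(23) while 0 ≠ 23, so ψ is not injective.
Since ψ is not injective, we find the least positive k with ψ(k) = ψ(0): this means 60k ≡ 0 (mod 115), i.e. 115 ∣ 60k. Since gcd(60, 115) = 5, dividing through by 5 this holds exactly when 23 ∣ 12k, and as gcd(12, 23) = 1, exactly when 23 ∣ k.
The smallest positive such k is 23.

23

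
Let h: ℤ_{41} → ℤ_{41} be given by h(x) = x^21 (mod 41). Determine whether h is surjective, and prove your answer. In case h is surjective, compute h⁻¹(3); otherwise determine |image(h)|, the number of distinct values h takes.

38

Since 41 is prime, the nonzero elements of ℤ_{41} form a cyclic group of order 40.
As gcd(21, 40) = 1, raising to the 21st power is a bijection on this group: if u^21 ≡ v^21 then (uv^{−1})^21 = 1, and the only element of order dividing gcd(21, 40) = 1 is 1, so u = v.
With h(0) = 0 this makes h injective on all of ℤ_{41}, hence bijective (finite equal-size domain and codomain). In particular h is surjective.
Since h is surjective, we find the preimage of 3. The inverse of x ↦ x^21 on (ℤ_{41})^× is x ↦ x^21, because 21·21 = 441 = 11·40 + 1 ≡ 1 (mod 40) and x^{40} = 1 for x ≠ 0 (Fermat). So h⁻¹(3) = 3^21 mod 41.
Repeated squaring mod 41: 3^1 ≡ 3, 3^2 ≡ 3² = 9, 3^4 ≡ 9² = 81 ≡ 40, 3^8 ≡ 40² = 1600 ≡ 1, 3^16 ≡ 1² = 1. Since 21 = 16 + 4 + 1, 3^21 ≡ 1·40·3: 1·40 = 40, then 40·3 = 120 ≡ 38. So 3^21 ≡ 38 (mod 41).
Hence h⁻¹(3) = 38.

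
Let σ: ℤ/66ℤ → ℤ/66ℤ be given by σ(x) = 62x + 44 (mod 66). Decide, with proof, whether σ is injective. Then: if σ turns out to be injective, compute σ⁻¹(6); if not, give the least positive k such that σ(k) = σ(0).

Recall: σ is injective if σ(x_1) = σ(x_2) implies x_1 = x_2.
We have gcd(62, 66) = 2 > 1. Taking x_1 = 0 and x_2 = 33: σ(0) = 44 and σ(33) = 62·33 + 44 = 2090 ≡ 44 (mod 66).
So σ(0) = σ(33) while 0 ≠ 33, hence σ is not injective.
Since σ is not injective, we find the least positive k with σ(k) = σ(0): this means 62k ≡ 0 (mod 66), i.e. 66 ∣ 62k. Since gcd(62, 66) = 2, dividing through by 2 this holds exactly when 33 ∣ 31k, and as gcd(31, 33) = 1, exactly when 33 ∣ k.
The smallest positive such k is 33.

33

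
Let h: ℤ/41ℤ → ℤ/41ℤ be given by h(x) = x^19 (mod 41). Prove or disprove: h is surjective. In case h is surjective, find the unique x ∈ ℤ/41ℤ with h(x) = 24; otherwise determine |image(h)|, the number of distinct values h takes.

29

Since 41 is prime, the nonzero elements of ℤ/41ℤ form a cyclic group of order 40.
As gcd(19, 40) = 1, raising to the 19th power is a bijection on this group: if a^19 ≡ b^19 then (ab^{−1})^19 = 1, and the only element of order dividing gcd(19, 40) = 1 is 1, so a = b.
With h(0) = 0 this makes h injective on all of ℤ/41ℤ, hence bijective (finite equal-size domain and codomain). In particular h is surjective.
Since h is surjective, we find the preimage of 24. The inverse of x ↦ x^19 on (ℤ/41ℤ)^× is x ↦ x^19, because 19·19 = 361 = 9·40 + 1 ≡ 1 (mod 40) and x^{40} = 1 for x ≠ 0 (Fermat). So h⁻¹(24) = 24^19 mod 41.
Repeated squaring mod 41: 24^1 ≡ 24, 24^2 ≡ 24² = 576 ≡ 2, 24^4 ≡ 2² = 4, 24^8 ≡ 4² = 16, 24^16 ≡ 16² = 256 ≡ 10. Since 19 = 16 + 2 + 1, 24^19 ≡ 10·2·24: 10·2 = 20, then 20·24 = 480 ≡ 29. So 24^19 ≡ 29 (mod 41).
Hence h⁻¹(24) = 29.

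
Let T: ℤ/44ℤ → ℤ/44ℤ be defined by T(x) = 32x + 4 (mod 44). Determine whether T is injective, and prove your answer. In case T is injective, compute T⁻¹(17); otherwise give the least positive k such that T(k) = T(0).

11

By definition, injectivity means: for all x_1, x_2 in the domain, T(x_1) = T(x_2) implies x_1 = x_2.
We have gcd(32, 44) = 4 > 1. Taking x_1 = 0 and x_2 = 11: T(0) = 4 and T(11) = 32·11 + 4 = 356 ≡ 4 (mod 44).
So T(0) = T(11) while 0 ≠ 11, so T is not injective.
Since T is not injective, we find the least positive k with T(k) = T(0): this means 32k ≡ 0 (mod 44), i.e. 44 ∣ 32k. Since gcd(32, 44) = 4, dividing through by 4 this holds exactly when 11 ∣ 8k, and as gcd(8, 11) = 1, exactly when 11 ∣ k.
The smallest positive such k is 11.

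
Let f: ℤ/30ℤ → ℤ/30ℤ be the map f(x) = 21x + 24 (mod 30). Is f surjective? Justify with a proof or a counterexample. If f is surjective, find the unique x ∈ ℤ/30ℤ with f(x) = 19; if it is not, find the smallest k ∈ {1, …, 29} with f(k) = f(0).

Since gcd(21, 30) = 3, we have 21x ≡ 0 (mod 3) for all x, so f(x) ≡ 0 (mod 3).
But 1 ≢ 0 (mod 3), so 1 ∈ ℤ/30ℤ has no preimage. Therefore f is not surjective.
Since f is not surjective, we find the least positive k with f(k) = f(0): this means 21k ≡ 0 (mod 30), i.e. 30 ∣ 21k. Since gcd(21, 30) = 3, dividing through by 3 this holds exactly when 10 ∣ 7k, and as gcd(7, 10) = 1, exactly when 10 ∣ k.
The smallest positive such k is 10.

10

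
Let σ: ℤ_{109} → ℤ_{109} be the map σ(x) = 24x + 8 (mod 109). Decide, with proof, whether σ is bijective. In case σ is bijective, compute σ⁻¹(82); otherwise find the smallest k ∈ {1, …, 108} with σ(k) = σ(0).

Recall that σ is injective if σ(s) = σ(t) implies s = t.
If σ(s) = σ(t), then 24s ≡ 24t (mod 109). Because gcd(24, 109) = 1, we may cancel 24 to get s ≡ t (mod 109).
We now compute 24⁻¹ mod 109 explicitly. Euclid's algorithm: 109 = 4·24 + 13, 24 = 1·13 + 11, 13 = 1·11 + 2, 11 = 5·2 + 1; back-substituting gives 1 = 50·24 − 11·109, so 24⁻¹ ≡ 50 (mod 109).
For any y ∈ ℤ_{109}, x = 50(y − 8) mod 109 satisfies σ(x) = 24·50(y − 8) + 8 ≡ y (since 24·50 ≡ 1 mod 109). So every y has a preimage.
Hence σ is bijective.
Since σ is bijective, we find σ⁻¹(82): we need 24x ≡ 82 − 8 ≡ 74 (mod 109). Using 24⁻¹ = 50: x ≡ 50·74 = 3700 = 33·109 + 103, so x = 103.
Check: σ(103) = 24·103 + 8 = 2480 = 22·109 + 82 ≡ 82 (mod 109).

103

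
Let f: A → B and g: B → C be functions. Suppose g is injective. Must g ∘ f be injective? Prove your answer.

No. Take A = {1, 2}, B = C = {1, 2, 3, 4}, f(1) = f(2) = 1, and g = identity (injective).
Then (g ∘ f)(1) = (g ∘ f)(2) = 1 with 1 ≠ 2, so g ∘ f is not injective.

not injective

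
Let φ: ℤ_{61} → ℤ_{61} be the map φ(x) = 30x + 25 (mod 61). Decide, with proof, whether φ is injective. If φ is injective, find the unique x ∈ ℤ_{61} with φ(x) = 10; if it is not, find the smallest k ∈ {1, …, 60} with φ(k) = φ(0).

If φ(u) = φ(v), then 30u ≡ 30v (mod 61). Because gcd(30, 61) = 1, we may cancel 30 to get u ≡ v (mod 61).
Hence φ is injective.
We now compute 30⁻¹ mod 61 explicitly. Euclid's algorithm: 61 = 2·30 + 1; back-substituting gives 1 = 59·30 − 29·61, so 30⁻¹ ≡ 59 (mod 61).
Since φ is injective, we compute φ⁻¹(10): solve 30x + 25 ≡ 10 (mod 61), i.e. 30x ≡ 46 (mod 61).
Multiplying by 30⁻¹ = 59 gives x ≡ 59·46 = 2714 = 44·61 + 30 ≡ 30 (mod 61).
Check: φ(30) = 30·30 + 25 = 925 = 15·61 + 10 ≡ 10 (mod 61).

30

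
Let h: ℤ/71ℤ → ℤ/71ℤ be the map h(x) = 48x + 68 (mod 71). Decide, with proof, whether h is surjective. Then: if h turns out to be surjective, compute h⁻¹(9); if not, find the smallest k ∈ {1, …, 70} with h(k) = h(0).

18

Recall that surjectivity means every element of the codomain has a preimage under h.
Since gcd(48, 71) = 1, 48 is invertible modulo 71. Euclid's algorithm: 71 = 1·48 + 23, 48 = 2·23 + 2, 23 = 11·2 + 1; back-substituting gives 1 = 37·48 − 25·71, so 48⁻¹ ≡ 37 (mod 71).
Then y ↦ 37(y − 68) is a two-sided inverse to h, so every y ∈ ℤ/71ℤ has a preimage.
Therefore h is surjective.
Since h is surjective, we compute h⁻¹(9): solve 48x + 68 ≡ 9 (mod 71), i.e. 48x ≡ 12 (mod 71).
Multiplying by 48⁻¹ = 37 gives x ≡ 37·12 = 444 = 6·71 + 18 ≡ 18 (mod 71).
Check: h(18) = 48·18 + 68 = 932 = 13·71 + 9 ≡ 9 (mod 71).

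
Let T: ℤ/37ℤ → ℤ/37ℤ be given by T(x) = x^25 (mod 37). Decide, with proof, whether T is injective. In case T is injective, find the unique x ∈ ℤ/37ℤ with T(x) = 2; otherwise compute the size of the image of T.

Since 37 is prime, the nonzero elements of ℤ/37ℤ form a cyclic group of order 36.
As gcd(25, 36) = 1, raising to the 25th power is a bijection on this group: if x_1^25 ≡ x_2^25 then (x_1x_2^{−1})^25 = 1, and the only element of order dividing gcd(25, 36) = 1 is 1, so x_1 = x_2.
With T(0) = 0 this makes T injective on all of ℤ/37ℤ, hence bijective (finite equal-size domain and codomain). In particular T is injective.
Since T is injective, we find the preimage of 2. The inverse of x ↦ x^25 on (ℤ/37ℤ)^× is x ↦ x^13, because 25·13 = 325 = 9·36 + 1 ≡ 1 (mod 36) and x^{36} = 1 for x ≠ 0 (Fermat). So T⁻¹(2) = 2^13 mod 37.
Repeated squaring mod 37: 2^1 ≡ 2, 2^2 ≡ 2² = 4, 2^4 ≡ 4² = 16, 2^8 ≡ 16² = 256 ≡ 34. Since 13 = 8 + 4 + 1, 2^13 ≡ 34·16·2: 34·16 = 544 ≡ 26, then 26·2 = 52 ≡ 15. So 2^13 ≡ 15 (mod 37).
Hence T⁻¹(2) = 15.

15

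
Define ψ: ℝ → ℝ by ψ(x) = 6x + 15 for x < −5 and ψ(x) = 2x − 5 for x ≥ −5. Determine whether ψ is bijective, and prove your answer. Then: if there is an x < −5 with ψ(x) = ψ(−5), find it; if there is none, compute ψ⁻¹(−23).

Both pieces are strictly increasing (slopes 6 and 2), so each is injective on its own interval.
The left piece maps (−∞, −5) onto (−∞, −15); the right piece maps [−5, ∞) onto [−15, ∞).
Since −15 = −15, the images partition ℝ: ψ is injective and surjective, hence bijective.
Because the two images are disjoint, no x < −5 has ψ(x) = ψ(−5), so we compute ψ⁻¹(−23): −23 lies in (−∞, −15), so solve 6x + 15 = −23: x = (−23 − 15)/6 = −19/3.

-19/3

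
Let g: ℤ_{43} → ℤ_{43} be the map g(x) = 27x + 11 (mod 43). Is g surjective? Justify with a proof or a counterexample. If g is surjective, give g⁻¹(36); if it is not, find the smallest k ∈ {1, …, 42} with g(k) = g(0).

28

Since gcd(27, 43) = 1, 27 is invertible modulo 43. Euclid's algorithm: 43 = 1·27 + 16, 27 = 1·16 + 11, 16 = 1·11 + 5, 11 = 2·5 + 1; back-substituting gives 1 = 8·27 − 5·43, so 27⁻¹ ≡ 8 (mod 43).
For any y ∈ ℤ_{43}, x = 8(y − 11) mod 43 satisfies g(x) = 27·8(y − 11) + 11 ≡ y (since 27·8 ≡ 1 mod 43). So every y has a preimage.
Thus g is surjective.
Since g is surjective, we find g⁻¹(36): we need 27x ≡ 36 − 11 ≡ 25 (mod 43). Using 27⁻¹ = 8: x ≡ 8·25 = 200 = 4·43 + 28, so x = 28.
Check: g(28) = 27·28 + 11 = 767 = 17·43 + 36 ≡ 36 (mod 43).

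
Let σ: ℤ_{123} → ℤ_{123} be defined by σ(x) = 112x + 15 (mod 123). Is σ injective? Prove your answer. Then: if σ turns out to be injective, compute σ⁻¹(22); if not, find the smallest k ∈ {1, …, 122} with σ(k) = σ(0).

100

Suppose σ(s) = σ(t) in ℤ_{123}. Then 112s + 15 ≡ 112t + 15 (mod 123), hence 112(s − t) ≡ 0 (mod 123).
Since gcd(112, 123) = 1, 112 is invertible modulo 123, hence s − t ≡ 0 (mod 123), i.e. s = t.
Therefore σ is injective.
We now compute 112⁻¹ mod 123 explicitly. Euclid's algorithm: 123 = 1·112 + 11, 112 = 10·11 + 2, 11 = 5·2 + 1; back-substituting gives 1 = 67·112 − 61·123, so 112⁻¹ ≡ 67 (mod 123).
Since σ is injective, we compute σ⁻¹(22): solve 112x + 15 ≡ 22 (mod 123), i.e. 112x ≡ 7 (mod 123).
Multiplying by 112⁻¹ = 67 gives x ≡ 67·7 = 469 = 3·123 + 100 ≡ 100 (mod 123).
Check: σ(100) = 112·100 + 15 = 11215 = 91·123 + 22 ≡ 22 (mod 123).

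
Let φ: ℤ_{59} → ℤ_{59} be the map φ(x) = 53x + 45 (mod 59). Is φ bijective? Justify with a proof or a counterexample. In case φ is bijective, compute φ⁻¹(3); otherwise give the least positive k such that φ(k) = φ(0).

Recall that φ is injective if φ(x_1) = φ(x_2) implies x_1 = x_2.
If φ(x_1) = φ(x_2), then 53x_1 ≡ 53x_2 (mod 59). Because gcd(53, 59) = 1, we may cancel 53 to get x_1 ≡ x_2 (mod 59).
We now compute 53⁻¹ mod 59 explicitly. Euclid's algorithm: 59 = 1·53 + 6, 53 = 8·6 + 5, 6 = 1·5 + 1; back-substituting gives 1 = 49·53 − 44·59, so 53⁻¹ ≡ 49 (mod 59).
For any y ∈ ℤ_{59}, x = 49(y − 45) mod 59 satisfies φ(x) = 53·49(y − 45) + 45 ≡ y (since 53·49 ≡ 1 mod 59). So every y has a preimage.
Thus φ is bijective.
Since φ is bijective, we find φ⁻¹(3): we need 53x ≡ 3 − 45 ≡ 17 (mod 59). Using 53⁻¹ = 49: x ≡ 49·17 = 833 = 14·59 + 7, so x = 7.
Check: φ(7) = 53·7 + 45 = 416 = 7·59 + 3 ≡ 3 (mod 59).

7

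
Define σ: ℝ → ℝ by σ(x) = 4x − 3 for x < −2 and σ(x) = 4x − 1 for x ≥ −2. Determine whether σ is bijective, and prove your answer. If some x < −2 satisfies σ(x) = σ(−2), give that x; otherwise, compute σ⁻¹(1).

1/2

Both pieces are strictly increasing (slopes 4 and 4), so each is injective on its own interval.
The left piece maps (−∞, −2) onto (−∞, −11); the right piece maps [−2, ∞) onto [−9, ∞).
The images leave a gap (−11 has no preimage), so σ is not surjective, hence not bijective.
Because the two images are disjoint, no x < −2 has σ(x) = σ(−2), so we compute σ⁻¹(1): 1 lies in [−9, ∞), so solve 4x − 1 = 1: x = (1 + 1)/4 = 1/2.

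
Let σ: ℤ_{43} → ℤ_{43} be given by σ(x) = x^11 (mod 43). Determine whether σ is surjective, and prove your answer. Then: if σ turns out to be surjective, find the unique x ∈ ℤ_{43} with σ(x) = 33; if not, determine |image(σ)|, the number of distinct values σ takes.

Since 43 is prime, the nonzero elements of ℤ_{43} form a cyclic group of order 42.
As gcd(11, 42) = 1, raising to the 11th power is a bijection on this group: if x_1^11 ≡ x_2^11 then (x_1x_2^{−1})^11 = 1, and the only element of order dividing gcd(11, 42) = 1 is 1, so x_1 = x_2.
With σ(0) = 0 this makes σ injective on all of ℤ_{43}, hence bijective (finite equal-size domain and codomain). In particular σ is surjective.
Since σ is surjective, we find the preimage of 33. The inverse of x ↦ x^11 on (ℤ_{43})^× is x ↦ x^23, because 11·23 = 253 = 6·42 + 1 ≡ 1 (mod 42) and x^{42} = 1 for x ≠ 0 (Fermat). So σ⁻¹(33) = 33^23 mod 43.
Repeated squaring mod 43: 33^1 ≡ 33, 33^2 ≡ 33² = 1089 ≡ 14, 33^4 ≡ 14² = 196 ≡ 24, 33^8 ≡ 24² = 576 ≡ 17, 33^16 ≡ 17² = 289 ≡ 31. Since 23 = 16 + 4 + 2 + 1, 33^23 ≡ 31·24·14·33: 31·24 = 744 ≡ 13, then 13·14 = 182 ≡ 10, then 10·33 = 330 ≡ 29. So 33^23 ≡ 29 (mod 43).
Hence σ⁻¹(33) = 29.

29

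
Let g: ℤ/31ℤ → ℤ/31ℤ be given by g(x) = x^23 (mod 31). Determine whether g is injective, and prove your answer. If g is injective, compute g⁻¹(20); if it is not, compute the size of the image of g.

28

Since 31 is prime, the nonzero elements of ℤ/31ℤ form a cyclic group of order 30.
As gcd(23, 30) = 1, raising to the 23rd power is a bijection on this group: if s^23 ≡ t^23 then (st^{−1})^23 = 1, and the only element of order dividing gcd(23, 30) = 1 is 1, so s = t.
With g(0) = 0 this makes g injective on all of ℤ/31ℤ, hence bijective (finite equal-size domain and codomain). In particular g is injective.
Since g is injective, we find the preimage of 20. The inverse of x ↦ x^23 on (ℤ/31ℤ)^× is x ↦ x^17, because 23·17 = 391 = 13·30 + 1 ≡ 1 (mod 30) and x^{30} = 1 for x ≠ 0 (Fermat). So g⁻¹(20) = 20^17 mod 31.
Repeated squaring mod 31: 20^1 ≡ 20, 20^2 ≡ 20² = 400 ≡ 28, 20^4 ≡ 28² = 784 ≡ 9, 20^8 ≡ 9² = 81 ≡ 19, 20^16 ≡ 19² = 361 ≡ 20. Since 17 = 16 + 1, 20^17 ≡ 20·20: 20·20 = 400 ≡ 28. So 20^17 ≡ 28 (mod 31).
Hence g⁻¹(20) = 28.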